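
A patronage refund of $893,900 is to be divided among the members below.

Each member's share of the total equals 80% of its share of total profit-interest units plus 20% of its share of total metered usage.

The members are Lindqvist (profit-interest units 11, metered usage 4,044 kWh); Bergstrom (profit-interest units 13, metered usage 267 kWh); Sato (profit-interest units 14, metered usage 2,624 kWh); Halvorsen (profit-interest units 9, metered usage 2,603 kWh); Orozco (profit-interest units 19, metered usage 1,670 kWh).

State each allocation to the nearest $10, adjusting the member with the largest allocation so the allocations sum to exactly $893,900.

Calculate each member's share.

Totals — profit-interest units 66, metered usage 11,208.
Blended shares (80% profit-interest units + 20% metered usage): Lindqvist 0.2055; Bergstrom 0.1623; Sato 0.2165; Halvorsen 0.1555; Orozco 0.2601.
Raw shares: Lindqvist 183,692.94; Bergstrom 145,115.92; Sato 193,547.82; Halvorsen 139,037.09; Orozco 232,506.23.
Rounded to nearest $10: Lindqvist $183,690; Bergstrom $145,120; Sato $193,550; Halvorsen $139,040; Orozco $232,510. Sum = $893,910.
Difference $893,900 − $893,910 = −$10 applied to largest allocation (Orozco): Orozco becomes $232,500.

Lindqvist: $183,690 | Bergstrom: $145,120 | Sato: $193,550 | Halvorsen: $139,040 | Orozco: $232,500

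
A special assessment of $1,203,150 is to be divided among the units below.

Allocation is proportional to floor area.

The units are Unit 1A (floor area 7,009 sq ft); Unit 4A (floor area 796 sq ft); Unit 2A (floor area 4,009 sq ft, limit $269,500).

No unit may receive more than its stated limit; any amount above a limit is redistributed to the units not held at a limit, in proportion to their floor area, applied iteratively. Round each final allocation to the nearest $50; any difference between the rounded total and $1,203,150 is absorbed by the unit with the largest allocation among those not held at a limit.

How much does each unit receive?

Floor area total: 11,814.
Pro-rata shares before constraints: Unit 1A 713,803.82; Unit 4A 81,065.46; Unit 2A 408,280.71.
Cap binds for Unit 2A ($269,500); balance $933,650 reallocated over remaining floor area 7,805.
Redistributed shares: Unit 1A 838,430.86 → $838,450; Unit 4A 95,219.14 → $95,200.

Unit 1A: $838,450 · Unit 4A: $95,200 · Unit 2A: $269,500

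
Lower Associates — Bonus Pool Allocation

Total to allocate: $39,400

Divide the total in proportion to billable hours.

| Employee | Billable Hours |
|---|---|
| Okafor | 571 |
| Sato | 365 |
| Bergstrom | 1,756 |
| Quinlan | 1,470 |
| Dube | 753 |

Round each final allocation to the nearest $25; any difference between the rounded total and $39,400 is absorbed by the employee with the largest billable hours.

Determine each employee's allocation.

Sum of billable hours: 4,915.
Proportional shares: Okafor 571/4,915 × $39,400 = 4,577.29; Sato 365/4,915 × $39,400 = 2,925.94; Bergstrom 1,756/4,915 × $39,400 = 14,076.58; Quinlan 1,470/4,915 × $39,400 = 11,783.93; Dube 753/4,915 × $39,400 = 6,036.26.
Rounded to nearest $25: Okafor $4,575; Sato $2,925; Bergstrom $14,075; Quinlan $11,775; Dube $6,025. Sum = $39,375.
Difference $39,400 − $39,375 = +$25 applied to largest billable hours (Bergstrom): Bergstrom becomes $14,100.

Okafor: $4,575 | Sato: $2,925 | Bergstrom: $14,100 | Quinlan: $11,775 | Dube: $6,025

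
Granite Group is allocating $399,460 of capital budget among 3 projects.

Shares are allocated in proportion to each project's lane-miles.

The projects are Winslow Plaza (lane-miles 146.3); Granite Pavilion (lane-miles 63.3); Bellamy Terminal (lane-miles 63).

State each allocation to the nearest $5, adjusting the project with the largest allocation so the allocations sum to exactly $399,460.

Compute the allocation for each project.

Winslow Plaza: $214,380; Granite Pavilion: $92,760; Bellamy Terminal: $92,320

Lane-miles total: 272.6.
Pro-rata amounts: Winslow Plaza 146.3/272.6 × $399,460 = 214,383.71; Granite Pavilion 63.3/272.6 × $399,460 = 92,757.95; Bellamy Terminal 63/272.6 × $399,460 = 92,318.34.
At nearest $5: Winslow Plaza $214,385; Granite Pavilion $92,760; Bellamy Terminal $92,320. Sum = $399,465.
Difference $399,460 − $399,465 = −$5 applied to largest allocation (Winslow Plaza): Winslow Plaza becomes $214,380.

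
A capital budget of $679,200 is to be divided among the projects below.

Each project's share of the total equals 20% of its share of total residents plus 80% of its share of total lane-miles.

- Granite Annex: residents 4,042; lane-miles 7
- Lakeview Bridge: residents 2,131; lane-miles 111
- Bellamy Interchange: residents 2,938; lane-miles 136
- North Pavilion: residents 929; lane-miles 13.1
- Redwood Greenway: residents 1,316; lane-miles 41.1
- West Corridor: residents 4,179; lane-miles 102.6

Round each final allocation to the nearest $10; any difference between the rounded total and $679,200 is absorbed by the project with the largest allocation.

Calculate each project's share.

Granite Annex: $44,600 · Lakeview Bridge: $165,450 · Bellamy Interchange: $205,580 · North Pavilion: $25,450 · Redwood Greenway: $65,870 · West Corridor: $172,250

Totals — residents 15,535, lane-miles 410.8.
Blended shares (20% residents + 80% lane-miles): Granite Annex 0.0657; Lakeview Bridge 0.2436; Bellamy Interchange 0.3027; North Pavilion 0.0375; Redwood Greenway 0.0970; West Corridor 0.2536.
Raw shares: Granite Annex 44,602.57; Lakeview Bridge 165,452.04; Bellamy Interchange 205,575.73; North Pavilion 25,450.50; Redwood Greenway 65,869.72; West Corridor 172,249.43.
At nearest $10: Granite Annex $44,600; Lakeview Bridge $165,450; Bellamy Interchange $205,580; North Pavilion $25,450; Redwood Greenway $65,870; West Corridor $172,250. Sum = $679,200.
No rounding difference to absorb.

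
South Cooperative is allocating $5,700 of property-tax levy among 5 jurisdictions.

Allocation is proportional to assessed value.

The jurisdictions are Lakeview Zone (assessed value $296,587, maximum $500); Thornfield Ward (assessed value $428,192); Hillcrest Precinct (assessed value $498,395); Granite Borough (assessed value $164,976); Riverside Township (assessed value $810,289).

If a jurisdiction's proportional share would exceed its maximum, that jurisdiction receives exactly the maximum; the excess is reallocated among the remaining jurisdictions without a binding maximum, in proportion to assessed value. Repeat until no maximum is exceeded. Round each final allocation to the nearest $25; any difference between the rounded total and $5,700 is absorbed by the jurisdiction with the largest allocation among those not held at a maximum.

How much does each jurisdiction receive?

Sum of assessed value: 2,198,439.
Pro-rata shares before constraints: Lakeview Zone 768.98; Thornfield Ward 1,110.19; Hillcrest Precinct 1,292.21; Granite Borough 427.74; Riverside Township 2,100.88.
Capped: Lakeview Zone ($500); remaining pool $5,200 reallocated over remaining assessed value 1,901,852.
Redistributed shares: Thornfield Ward 1,170.75 → $1,175; Hillcrest Precinct 1,362.70 → $1,375; Granite Borough 451.07 → $450; Riverside Township 2,215.47 → $2,225.
Rounding difference −$25 applied to Riverside Township → $2,200.

Lakeview Zone: $500 · Thornfield Ward: $1,175 · Hillcrest Precinct: $1,375 · Granite Borough: $450 · Riverside Township: $2,200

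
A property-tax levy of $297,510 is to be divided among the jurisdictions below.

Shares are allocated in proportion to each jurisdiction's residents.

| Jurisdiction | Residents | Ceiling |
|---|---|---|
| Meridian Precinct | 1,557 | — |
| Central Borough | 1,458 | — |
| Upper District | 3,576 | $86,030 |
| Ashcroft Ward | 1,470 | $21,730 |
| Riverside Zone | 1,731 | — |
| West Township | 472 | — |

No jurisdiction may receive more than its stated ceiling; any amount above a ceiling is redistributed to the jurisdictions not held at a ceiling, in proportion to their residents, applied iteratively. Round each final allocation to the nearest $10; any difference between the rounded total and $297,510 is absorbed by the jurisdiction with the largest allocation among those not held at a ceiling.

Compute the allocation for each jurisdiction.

Meridian Precinct: $56,620; Central Borough: $53,020; Upper District: $86,030; Ashcroft Ward: $21,730; Riverside Zone: $62,950; West Township: $17,160

Sum of residents: 10,264.
Proportional shares (ignoring caps): Meridian Precinct 45,130.85; Central Borough 42,261.26; Upper District 103,653.13; Ashcroft Ward 42,609.09; Riverside Zone 50,174.38; West Township 13,681.29.
Held at cap: Upper District ($86,030), Ashcroft Ward ($21,730); remaining pool $189,750 reallocated over remaining residents 5,218.
Remaining shares: Meridian Precinct 56,619.54 → $56,620; Central Borough 53,019.45 → $53,020; Riverside Zone 62,946.96 → $62,950; West Township 17,164.05 → $17,160.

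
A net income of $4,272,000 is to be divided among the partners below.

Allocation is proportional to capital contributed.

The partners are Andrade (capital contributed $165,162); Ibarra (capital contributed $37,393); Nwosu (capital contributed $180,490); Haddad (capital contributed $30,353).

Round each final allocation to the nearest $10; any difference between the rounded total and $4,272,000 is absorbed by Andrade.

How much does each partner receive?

Andrade: $1,706,770 | Ibarra: $386,410 | Nwosu: $1,865,160 | Haddad: $313,660

Combined capital contributed = 413,398.
Unrounded shares: Andrade 165,162/413,398 × $4,272,000 = 1,706,762.16; Ibarra 37,393/413,398 × $4,272,000 = 386,414.29; Nwosu 180,490/413,398 × $4,272,000 = 1,865,159.68; Haddad 30,353/413,398 × $4,272,000 = 313,663.87.
Rounded to nearest $10: Andrade $1,706,760; Ibarra $386,410; Nwosu $1,865,160; Haddad $313,660. Sum = $4,271,990.
Difference $4,272,000 − $4,271,990 = +$10 applied to Andrade: Andrade becomes $1,706,770.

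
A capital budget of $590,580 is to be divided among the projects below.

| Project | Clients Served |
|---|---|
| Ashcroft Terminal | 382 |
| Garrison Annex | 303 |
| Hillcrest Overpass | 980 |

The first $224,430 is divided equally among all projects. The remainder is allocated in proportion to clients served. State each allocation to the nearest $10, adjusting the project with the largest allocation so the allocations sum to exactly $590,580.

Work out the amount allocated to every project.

Ashcroft Terminal: $158,820; Garrison Annex: $141,440; Hillcrest Overpass: $290,320

$224,430 shared equally gives $74,810 per project.
Remainder $366,150 by clients served (total 1,665): Ashcroft Terminal 84,005.59 → $84,010; Garrison Annex 66,632.70 → $66,630; Hillcrest Overpass 215,511.71 → $215,510.
Totals: Ashcroft Terminal $74,810 + $84,010 = $158,820; Garrison Annex $74,810 + $66,630 = $141,440; Hillcrest Overpass $74,810 + $215,510 = $290,320.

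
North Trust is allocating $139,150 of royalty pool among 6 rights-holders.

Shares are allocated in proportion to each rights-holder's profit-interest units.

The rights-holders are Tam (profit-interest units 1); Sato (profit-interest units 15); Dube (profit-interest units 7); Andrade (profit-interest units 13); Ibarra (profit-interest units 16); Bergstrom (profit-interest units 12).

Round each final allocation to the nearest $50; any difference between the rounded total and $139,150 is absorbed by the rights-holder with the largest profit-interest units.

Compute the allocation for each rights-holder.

Combined profit-interest units = 64.
Proportional shares: Tam 1/64 × $139,150 = 2,174.22; Sato 15/64 × $139,150 = 32,613.28; Dube 7/64 × $139,150 = 15,219.53; Andrade 13/64 × $139,150 = 28,264.84; Ibarra 16/64 × $139,150 = 34,787.50; Bergstrom 12/64 × $139,150 = 26,090.62.
Rounded to nearest $50: Tam $2,150; Sato $32,600; Dube $15,200; Andrade $28,250; Ibarra $34,800; Bergstrom $26,100. Sum = $139,100.
Difference $139,150 − $139,100 = +$50 applied to largest profit-interest units (Ibarra): Ibarra becomes $34,850.

Tam: $2,150; Sato: $32,600; Dube: $15,200; Andrade: $28,250; Ibarra: $34,850; Bergstrom: $26,100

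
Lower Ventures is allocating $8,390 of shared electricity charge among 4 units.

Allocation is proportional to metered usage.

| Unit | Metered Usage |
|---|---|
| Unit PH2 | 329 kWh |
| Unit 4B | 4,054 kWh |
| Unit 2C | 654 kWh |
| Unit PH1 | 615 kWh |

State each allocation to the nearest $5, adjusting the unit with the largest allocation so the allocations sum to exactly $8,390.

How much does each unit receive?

Metered usage total: 5,652.
Proportional shares: Unit PH2 329/5,652 × $8,390 = 488.38; Unit 4B 4,054/5,652 × $8,390 = 6,017.88; Unit 2C 654/5,652 × $8,390 = 970.82; Unit PH1 615/5,652 × $8,390 = 912.92.
At nearest $5: Unit PH2 $490; Unit 4B $6,020; Unit 2C $970; Unit PH1 $915. Sum = $8,395.
Difference $8,390 − $8,395 = −$5 applied to largest allocation (Unit 4B): Unit 4B becomes $6,015.

Unit PH2: $490 | Unit 4B: $6,015 | Unit 2C: $970 | Unit PH1: $915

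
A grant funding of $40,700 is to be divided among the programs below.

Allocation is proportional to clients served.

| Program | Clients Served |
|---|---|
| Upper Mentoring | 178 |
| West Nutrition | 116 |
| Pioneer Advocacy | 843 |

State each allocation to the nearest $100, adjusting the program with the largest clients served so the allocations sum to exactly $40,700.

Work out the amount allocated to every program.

Upper Mentoring: $6,400; West Nutrition: $4,200; Pioneer Advocacy: $30,100

Total clients served = 1,137.
Unrounded shares: Upper Mentoring 178/1,137 × $40,700 = 6,371.68; West Nutrition 116/1,137 × $40,700 = 4,152.33; Pioneer Advocacy 843/1,137 × $40,700 = 30,175.99.
Rounded to nearest $100: Upper Mentoring $6,400; West Nutrition $4,200; Pioneer Advocacy $30,200. Sum = $40,800.
Difference $40,700 − $40,800 = −$100 applied to largest clients served (Pioneer Advocacy): Pioneer Advocacy becomes $30,100.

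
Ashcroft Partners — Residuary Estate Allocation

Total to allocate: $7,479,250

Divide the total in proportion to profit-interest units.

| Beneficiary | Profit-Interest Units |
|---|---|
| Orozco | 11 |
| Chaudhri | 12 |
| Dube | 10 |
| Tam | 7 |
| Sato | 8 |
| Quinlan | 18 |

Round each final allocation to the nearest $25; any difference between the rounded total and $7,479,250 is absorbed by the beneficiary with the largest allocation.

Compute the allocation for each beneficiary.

Orozco: $1,246,550 | Chaudhri: $1,359,875 | Dube: $1,133,225 | Tam: $793,250 | Sato: $906,575 | Quinlan: $2,039,775

Combined profit-interest units = 66.
Proportional shares: Orozco 11/66 × $7,479,250 = 1,246,541.67; Chaudhri 12/66 × $7,479,250 = 1,359,863.64; Dube 10/66 × $7,479,250 = 1,133,219.70; Tam 7/66 × $7,479,250 = 793,253.79; Sato 8/66 × $7,479,250 = 906,575.76; Quinlan 18/66 × $7,479,250 = 2,039,795.45.
After rounding ($25): Orozco $1,246,550; Chaudhri $1,359,875; Dube $1,133,225; Tam $793,250; Sato $906,575; Quinlan $2,039,800. Sum = $7,479,275.
Difference $7,479,250 − $7,479,275 = −$25 applied to largest allocation (Quinlan): Quinlan becomes $2,039,775.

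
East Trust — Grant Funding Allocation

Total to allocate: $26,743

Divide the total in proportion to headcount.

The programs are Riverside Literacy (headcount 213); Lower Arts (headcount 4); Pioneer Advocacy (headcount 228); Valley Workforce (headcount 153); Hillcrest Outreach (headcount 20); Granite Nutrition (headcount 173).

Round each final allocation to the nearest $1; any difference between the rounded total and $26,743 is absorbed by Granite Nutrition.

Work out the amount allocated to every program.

Total headcount = 791.
Unrounded shares: Riverside Literacy 213/791 × $26,743 = 7,201.34; Lower Arts 4/791 × $26,743 = 135.24; Pioneer Advocacy 228/791 × $26,743 = 7,708.48; Valley Workforce 153/791 × $26,743 = 5,172.79; Hillcrest Outreach 20/791 × $26,743 = 676.18; Granite Nutrition 173/791 × $26,743 = 5,848.97.
Rounded to nearest $1: Riverside Literacy $7,201; Lower Arts $135; Pioneer Advocacy $7,708; Valley Workforce $5,173; Hillcrest Outreach $676; Granite Nutrition $5,849. Sum = $26,742.
Difference $26,743 − $26,742 = +$1 applied to Granite Nutrition: Granite Nutrition becomes $5,850.

Riverside Literacy: $7,201 | Lower Arts: $135 | Pioneer Advocacy: $7,708 | Valley Workforce: $5,173 | Hillcrest Outreach: $676 | Granite Nutrition: $5,850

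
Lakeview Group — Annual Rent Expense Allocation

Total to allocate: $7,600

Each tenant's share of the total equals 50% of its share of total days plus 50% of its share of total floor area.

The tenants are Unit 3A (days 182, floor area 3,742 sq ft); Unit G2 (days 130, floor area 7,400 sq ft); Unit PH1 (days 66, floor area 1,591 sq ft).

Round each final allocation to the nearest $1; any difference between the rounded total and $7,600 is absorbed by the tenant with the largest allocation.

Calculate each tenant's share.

Totals — days 378, floor area 12,733.
Composite weights (50% days + 50% floor area): Unit 3A 0.3877; Unit G2 0.4625; Unit PH1 0.1498.
Raw shares: Unit 3A 2,946.38; Unit G2 3,515.31; Unit PH1 1,138.31.
After rounding ($1): Unit 3A $2,946; Unit G2 $3,515; Unit PH1 $1,138. Sum = $7,599.
Difference $7,600 − $7,599 = +$1 applied to largest allocation (Unit G2): Unit G2 becomes $3,516.

Unit 3A: $2,946; Unit G2: $3,516; Unit PH1: $1,138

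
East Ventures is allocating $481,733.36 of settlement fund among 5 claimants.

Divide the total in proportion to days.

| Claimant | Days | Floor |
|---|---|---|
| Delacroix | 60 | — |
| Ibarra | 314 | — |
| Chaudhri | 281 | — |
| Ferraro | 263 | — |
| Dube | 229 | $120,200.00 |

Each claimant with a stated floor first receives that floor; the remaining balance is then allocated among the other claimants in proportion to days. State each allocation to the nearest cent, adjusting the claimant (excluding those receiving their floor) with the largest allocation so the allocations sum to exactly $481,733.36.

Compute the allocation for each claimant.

Fund the minimums — Dube $120,200.00. Remaining pool $361,533.36.
Remaining pool split over remaining days 918: Delacroix 23,629.6314 → $23,629.63; Ibarra 123,661.7375 → $123,661.74; Chaudhri 110,665.4403 → $110,665.44; Ferraro 103,576.5508 → $103,576.55.

Delacroix: $23,629.63 · Ibarra: $123,661.74 · Chaudhri: $110,665.44 · Ferraro: $103,576.55 · Dube: $120,200.00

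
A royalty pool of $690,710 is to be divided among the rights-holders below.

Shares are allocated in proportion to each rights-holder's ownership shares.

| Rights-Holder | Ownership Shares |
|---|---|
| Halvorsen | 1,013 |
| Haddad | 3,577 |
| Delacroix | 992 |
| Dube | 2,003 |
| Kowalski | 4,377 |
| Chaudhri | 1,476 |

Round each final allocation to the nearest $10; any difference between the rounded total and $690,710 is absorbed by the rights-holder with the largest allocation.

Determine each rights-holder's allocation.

Ownership shares total: 13,438.
Proportional shares: Halvorsen 1,013/13,438 × $690,710 = 52,067.96; Haddad 3,577/13,438 × $690,710 = 183,856.95; Delacroix 992/13,438 × $690,710 = 50,988.56; Dube 2,003/13,438 × $690,710 = 102,953.72; Kowalski 4,377/13,438 × $690,710 = 224,976.76; Chaudhri 1,476/13,438 × $690,710 = 75,866.05.
Rounded to nearest $10: Halvorsen $52,070; Haddad $183,860; Delacroix $50,990; Dube $102,950; Kowalski $224,980; Chaudhri $75,870. Sum = $690,720.
Difference $690,710 − $690,720 = −$10 applied to largest allocation (Kowalski): Kowalski becomes $224,970.

Halvorsen: $52,070; Haddad: $183,860; Delacroix: $50,990; Dube: $102,950; Kowalski: $224,970; Chaudhri: $75,870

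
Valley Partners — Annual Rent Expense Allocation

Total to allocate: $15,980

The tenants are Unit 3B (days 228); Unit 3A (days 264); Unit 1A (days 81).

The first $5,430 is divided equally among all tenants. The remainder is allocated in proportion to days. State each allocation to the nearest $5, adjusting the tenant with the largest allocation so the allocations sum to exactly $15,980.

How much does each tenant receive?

$5,430 shared equally gives $1,810 per tenant.
Remainder $10,550 by days (total 573): Unit 3B 4,197.91 → $4,200; Unit 3A 4,860.73 → $4,860; Unit 1A 1,491.36 → $1,490.
Totals: Unit 3B $1,810 + $4,200 = $6,010; Unit 3A $1,810 + $4,860 = $6,670; Unit 1A $1,810 + $1,490 = $3,300.

Unit 3B: $6,010 · Unit 3A: $6,670 · Unit 1A: $3,300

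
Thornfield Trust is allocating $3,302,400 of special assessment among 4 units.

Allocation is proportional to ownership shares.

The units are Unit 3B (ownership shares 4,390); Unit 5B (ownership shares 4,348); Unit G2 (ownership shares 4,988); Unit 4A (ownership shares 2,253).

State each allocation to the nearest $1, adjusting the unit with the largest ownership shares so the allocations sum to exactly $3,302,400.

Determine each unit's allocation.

Combined ownership shares = 4,390 + 4,348 + 4,988 + 2,253 = 15,979.
Proportional shares: Unit 3B 907,286.81; Unit 5B 898,606.62; Unit G2 1,030,876.23; Unit 4A 465,630.34.
At nearest $1: Unit 3B $907,287; Unit 5B $898,607; Unit G2 $1,030,876; Unit 4A $465,630. Sum = $3,302,400.
Rounded total matches; no reconciliation needed.

Unit 3B: $907,287 | Unit 5B: $898,607 | Unit G2: $1,030,876 | Unit 4A: $465,630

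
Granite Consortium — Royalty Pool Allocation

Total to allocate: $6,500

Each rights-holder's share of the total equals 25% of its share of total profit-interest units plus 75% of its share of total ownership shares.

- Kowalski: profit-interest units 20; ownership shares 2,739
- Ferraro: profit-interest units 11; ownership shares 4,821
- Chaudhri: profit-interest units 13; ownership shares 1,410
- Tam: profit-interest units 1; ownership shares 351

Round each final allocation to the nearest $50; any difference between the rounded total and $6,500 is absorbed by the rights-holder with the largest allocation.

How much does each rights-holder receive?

Profit-interest units total 45; ownership shares total 9,321.
Composite weights (25% profit-interest units + 75% ownership shares): Kowalski 0.3315; Ferraro 0.4490; Chaudhri 0.1857; Tam 0.0338.
Proportional shares: Kowalski 2,154.75; Ferraro 2,918.67; Chaudhri 1,206.89; Tam 219.69.
After rounding ($50): Kowalski $2,150; Ferraro $2,900; Chaudhri $1,200; Tam $200. Sum = $6,450.
Difference $6,500 − $6,450 = +$50 applied to largest allocation (Ferraro): Ferraro becomes $2,950.

Kowalski: $2,150 | Ferraro: $2,950 | Chaudhri: $1,200 | Tam: $200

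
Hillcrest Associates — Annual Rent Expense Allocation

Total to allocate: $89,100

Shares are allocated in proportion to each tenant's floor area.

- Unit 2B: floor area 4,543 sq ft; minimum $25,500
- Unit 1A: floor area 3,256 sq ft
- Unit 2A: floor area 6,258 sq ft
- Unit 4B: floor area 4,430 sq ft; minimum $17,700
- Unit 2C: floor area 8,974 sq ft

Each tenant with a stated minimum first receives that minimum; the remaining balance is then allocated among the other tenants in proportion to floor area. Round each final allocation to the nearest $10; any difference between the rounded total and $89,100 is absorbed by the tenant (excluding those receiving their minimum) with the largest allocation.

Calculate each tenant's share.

Unit 2B: $25,500 · Unit 1A: $8,080 · Unit 2A: $15,540 · Unit 4B: $17,700 · Unit 2C: $22,280

Fund the minimums — Unit 2B $25,500; Unit 4B $17,700. Remaining pool $45,900.
Remaining pool split over remaining floor area 18,488: Unit 1A 8,083.64 → $8,080; Unit 2A 15,536.68 → $15,540; Unit 2C 22,279.67 → $22,280.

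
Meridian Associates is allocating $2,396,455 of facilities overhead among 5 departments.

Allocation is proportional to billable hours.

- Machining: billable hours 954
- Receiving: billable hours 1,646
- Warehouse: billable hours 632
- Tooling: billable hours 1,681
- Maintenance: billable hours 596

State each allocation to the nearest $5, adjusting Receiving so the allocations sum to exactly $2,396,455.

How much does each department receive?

Machining: $414,995 | Receiving: $716,025 | Warehouse: $274,925 | Tooling: $731,245 | Maintenance: $259,265

Combined billable hours = 5,509.
Proportional shares: Machining 954/5,509 × $2,396,455 = 414,996.93; Receiving 1,646/5,509 × $2,396,455 = 716,021.95; Warehouse 632/5,509 × $2,396,455 = 274,924.59; Tooling 1,681/5,509 × $2,396,455 = 731,247.21; Maintenance 596/5,509 × $2,396,455 = 259,264.33.
At nearest $5: Machining $414,995; Receiving $716,020; Warehouse $274,925; Tooling $731,245; Maintenance $259,265. Sum = $2,396,450.
Difference $2,396,455 − $2,396,450 = +$5 applied to Receiving: Receiving becomes $716,025.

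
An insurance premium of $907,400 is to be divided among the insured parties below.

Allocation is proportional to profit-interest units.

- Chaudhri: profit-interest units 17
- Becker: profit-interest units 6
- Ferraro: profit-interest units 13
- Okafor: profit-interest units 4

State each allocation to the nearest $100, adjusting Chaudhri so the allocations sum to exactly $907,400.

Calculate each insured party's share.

Profit-interest units total: 40.
Pro-rata amounts: Chaudhri 17/40 × $907,400 = 385,645.00; Becker 6/40 × $907,400 = 136,110.00; Ferraro 13/40 × $907,400 = 294,905.00; Okafor 4/40 × $907,400 = 90,740.00.
After rounding ($100): Chaudhri $385,600; Becker $136,100; Ferraro $294,900; Okafor $90,700. Sum = $907,300.
Difference $907,400 − $907,300 = +$100 applied to Chaudhri: Chaudhri becomes $385,700.

Chaudhri: $385,700 · Becker: $136,100 · Ferraro: $294,900 · Okafor: $90,700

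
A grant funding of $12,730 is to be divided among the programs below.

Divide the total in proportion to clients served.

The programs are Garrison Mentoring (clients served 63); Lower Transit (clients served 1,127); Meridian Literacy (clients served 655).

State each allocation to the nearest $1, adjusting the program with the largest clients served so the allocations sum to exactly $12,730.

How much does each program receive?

Garrison Mentoring: $435 · Lower Transit: $7,776 · Meridian Literacy: $4,519

Sum of clients served: 63 + 1,127 + 655 = 1,845.
Unrounded shares: Garrison Mentoring 434.68; Lower Transit 7,775.99; Meridian Literacy 4,519.32.
Rounded to nearest $1: Garrison Mentoring $435; Lower Transit $7,776; Meridian Literacy $4,519. Sum = $12,730.
Rounded total matches; no reconciliation needed.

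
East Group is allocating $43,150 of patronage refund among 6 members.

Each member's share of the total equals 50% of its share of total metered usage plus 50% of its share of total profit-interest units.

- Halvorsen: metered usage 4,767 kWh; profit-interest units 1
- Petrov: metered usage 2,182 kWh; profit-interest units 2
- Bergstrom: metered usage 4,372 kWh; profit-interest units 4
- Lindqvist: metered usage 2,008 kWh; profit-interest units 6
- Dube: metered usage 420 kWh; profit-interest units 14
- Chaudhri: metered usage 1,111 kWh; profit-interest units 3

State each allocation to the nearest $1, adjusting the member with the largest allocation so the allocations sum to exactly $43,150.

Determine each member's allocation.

Halvorsen: $7,640 · Petrov: $4,606 · Bergstrom: $9,224 · Lindqvist: $7,230 · Dube: $10,679 · Chaudhri: $3,771

Totals — metered usage 14,860, profit-interest units 30.
Composite weights (50% metered usage + 50% profit-interest units): Halvorsen 0.1771; Petrov 0.1068; Bergstrom 0.2138; Lindqvist 0.1676; Dube 0.2475; Chaudhri 0.0874.
Unrounded shares: Halvorsen 7,640.30; Petrov 4,606.34; Bergstrom 9,224.30; Lindqvist 7,230.38; Dube 10,678.12; Chaudhri 3,770.54.
After rounding ($1): Halvorsen $7,640; Petrov $4,606; Bergstrom $9,224; Lindqvist $7,230; Dube $10,678; Chaudhri $3,771. Sum = $43,149.
Difference $43,150 − $43,149 = +$1 applied to largest allocation (Dube): Dube becomes $10,679.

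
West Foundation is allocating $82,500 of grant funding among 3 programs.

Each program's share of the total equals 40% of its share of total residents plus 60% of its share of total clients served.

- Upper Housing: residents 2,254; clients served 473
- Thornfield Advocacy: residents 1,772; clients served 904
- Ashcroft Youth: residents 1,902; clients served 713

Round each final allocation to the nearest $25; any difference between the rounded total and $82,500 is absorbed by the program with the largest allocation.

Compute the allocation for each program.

Totals — residents 5,928, clients served 2,090.
Combined weights (40% residents + 60% clients served): Upper Housing 0.2879; Thornfield Advocacy 0.3791; Ashcroft Youth 0.3330.
Proportional shares: Upper Housing 23,750.20; Thornfield Advocacy 31,274.90; Ashcroft Youth 27,474.90.
At nearest $25: Upper Housing $23,750; Thornfield Advocacy $31,275; Ashcroft Youth $27,475. Sum = $82,500.
No rounding difference to absorb.

Upper Housing: $23,750 · Thornfield Advocacy: $31,275 · Ashcroft Youth: $27,475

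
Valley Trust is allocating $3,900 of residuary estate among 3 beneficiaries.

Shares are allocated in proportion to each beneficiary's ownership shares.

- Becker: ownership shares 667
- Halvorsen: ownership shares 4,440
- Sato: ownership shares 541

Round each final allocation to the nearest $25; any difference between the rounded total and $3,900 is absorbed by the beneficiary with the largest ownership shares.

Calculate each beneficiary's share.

Becker: $450; Halvorsen: $3,075; Sato: $375

Combined ownership shares = 667 + 4,440 + 541 = 5,648.
Proportional shares: Becker 460.57; Halvorsen 3,065.86; Sato 373.57.
Rounded to nearest $25: Becker $450; Halvorsen $3,075; Sato $375. Sum = $3,900.
No rounding difference to absorb.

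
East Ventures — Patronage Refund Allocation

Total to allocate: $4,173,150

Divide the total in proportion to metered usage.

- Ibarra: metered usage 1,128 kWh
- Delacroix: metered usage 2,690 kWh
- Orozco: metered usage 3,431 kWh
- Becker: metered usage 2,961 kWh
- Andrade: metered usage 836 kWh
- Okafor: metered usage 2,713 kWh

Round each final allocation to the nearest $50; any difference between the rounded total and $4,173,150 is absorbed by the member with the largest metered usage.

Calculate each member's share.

Sum of metered usage: 1,128 + 2,690 + 3,431 + 2,961 + 836 + 2,713 = 13,759.
Unrounded shares: Ibarra 342,126.11; Delacroix 815,885.86; Orozco 1,040,633.60; Becker 898,081.05; Andrade 253,561.55; Okafor 822,861.83.
After rounding ($50): Ibarra $342,150; Delacroix $815,900; Orozco $1,040,650; Becker $898,100; Andrade $253,550; Okafor $822,850. Sum = $4,173,200.
Difference $4,173,150 − $4,173,200 = −$50 applied to largest metered usage (Orozco): Orozco becomes $1,040,600.

Ibarra: $342,150 | Delacroix: $815,900 | Orozco: $1,040,600 | Becker: $898,100 | Andrade: $253,550 | Okafor: $822,850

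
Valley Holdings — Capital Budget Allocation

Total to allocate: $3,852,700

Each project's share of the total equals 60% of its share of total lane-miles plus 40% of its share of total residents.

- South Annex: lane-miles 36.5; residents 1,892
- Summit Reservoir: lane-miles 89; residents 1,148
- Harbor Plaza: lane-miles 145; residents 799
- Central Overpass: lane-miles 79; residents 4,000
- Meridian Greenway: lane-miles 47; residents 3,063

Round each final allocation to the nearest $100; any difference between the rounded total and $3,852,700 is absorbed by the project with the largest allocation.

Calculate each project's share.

Totals — lane-miles 396.5, residents 10,902.
Blended shares (60% lane-miles + 40% residents): South Annex 0.1247; Summit Reservoir 0.1768; Harbor Plaza 0.2487; Central Overpass 0.2663; Meridian Greenway 0.1835.
Pro-rata amounts: South Annex 480,245.78; Summit Reservoir 681,154.08; Harbor Plaza 958,303.82; Central Overpass 1,026,005.18; Meridian Greenway 706,991.14.
After rounding ($100): South Annex $480,200; Summit Reservoir $681,200; Harbor Plaza $958,300; Central Overpass $1,026,000; Meridian Greenway $707,000. Sum = $3,852,700.
Sum already equals the total — no adjustment.

South Annex: $480,200 | Summit Reservoir: $681,200 | Harbor Plaza: $958,300 | Central Overpass: $1,026,000 | Meridian Greenway: $707,000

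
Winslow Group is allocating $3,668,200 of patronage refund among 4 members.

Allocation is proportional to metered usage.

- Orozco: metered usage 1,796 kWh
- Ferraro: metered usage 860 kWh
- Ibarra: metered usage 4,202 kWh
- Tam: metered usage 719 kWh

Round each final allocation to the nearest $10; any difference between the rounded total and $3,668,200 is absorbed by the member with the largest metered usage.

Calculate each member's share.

Orozco: $869,480 | Ferraro: $416,350 | Ibarra: $2,034,290 | Tam: $348,080

Sum of metered usage: 7,577.
Proportional shares: Orozco 1,796/7,577 × $3,668,200 = 869,484.91; Ferraro 860/7,577 × $3,668,200 = 416,345.78; Ibarra 4,202/7,577 × $3,668,200 = 2,034,284.86; Tam 719/7,577 × $3,668,200 = 348,084.44.
At nearest $10: Orozco $869,480; Ferraro $416,350; Ibarra $2,034,280; Tam $348,080. Sum = $3,668,190.
Difference $3,668,200 − $3,668,190 = +$10 applied to largest metered usage (Ibarra): Ibarra becomes $2,034,290.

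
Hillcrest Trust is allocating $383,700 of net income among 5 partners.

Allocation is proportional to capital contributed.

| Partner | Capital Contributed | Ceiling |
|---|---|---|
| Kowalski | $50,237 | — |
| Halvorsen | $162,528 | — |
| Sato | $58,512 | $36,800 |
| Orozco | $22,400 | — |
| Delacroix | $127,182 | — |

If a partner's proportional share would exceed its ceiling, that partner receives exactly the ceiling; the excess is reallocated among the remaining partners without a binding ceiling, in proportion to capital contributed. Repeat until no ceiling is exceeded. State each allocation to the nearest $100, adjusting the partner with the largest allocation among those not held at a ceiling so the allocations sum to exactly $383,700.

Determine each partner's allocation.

Kowalski: $48,100; Halvorsen: $155,600; Sato: $36,800; Orozco: $21,400; Delacroix: $121,800

Sum of capital contributed: 420,859.
Pro-rata shares before constraints: Kowalski 45,801.41; Halvorsen 148,177.88; Sato 53,345.79; Orozco 20,422.23; Delacroix 115,952.69.
Capped: Sato ($36,800); remaining pool $346,900 reallocated over remaining capital contributed 362,347.
Redistributed shares: Kowalski 48,095.38 → $48,100; Halvorsen 155,599.37 → $155,600; Orozco 21,445.08 → $21,400; Delacroix 121,760.18 → $121,800.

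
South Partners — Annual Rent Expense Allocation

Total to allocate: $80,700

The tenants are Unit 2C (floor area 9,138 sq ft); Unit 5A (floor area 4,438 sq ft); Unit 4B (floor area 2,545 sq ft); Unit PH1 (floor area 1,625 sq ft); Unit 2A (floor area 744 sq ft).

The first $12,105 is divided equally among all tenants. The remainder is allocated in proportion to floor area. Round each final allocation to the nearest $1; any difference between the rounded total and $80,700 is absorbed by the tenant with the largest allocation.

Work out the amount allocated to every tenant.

Equal tier: $12,105 ÷ 5 = $2,421 apiece.
Remainder $68,595 by floor area (total 18,490): Unit 2C 33,900.55 → $33,901; Unit 5A 16,464.28 → $16,464; Unit 4B 9,441.55 → $9,442; Unit PH1 6,028.495 → $6,028; Unit 2A 2,760.12 → $2,760.
Totals: Unit 2C $2,421 + $33,901 = $36,322; Unit 5A $2,421 + $16,464 = $18,885; Unit 4B $2,421 + $9,442 = $11,863; Unit PH1 $2,421 + $6,028 = $8,449; Unit 2A $2,421 + $2,760 = $5,181.

Unit 2C: $36,322 | Unit 5A: $18,885 | Unit 4B: $11,863 | Unit PH1: $8,449 | Unit 2A: $5,181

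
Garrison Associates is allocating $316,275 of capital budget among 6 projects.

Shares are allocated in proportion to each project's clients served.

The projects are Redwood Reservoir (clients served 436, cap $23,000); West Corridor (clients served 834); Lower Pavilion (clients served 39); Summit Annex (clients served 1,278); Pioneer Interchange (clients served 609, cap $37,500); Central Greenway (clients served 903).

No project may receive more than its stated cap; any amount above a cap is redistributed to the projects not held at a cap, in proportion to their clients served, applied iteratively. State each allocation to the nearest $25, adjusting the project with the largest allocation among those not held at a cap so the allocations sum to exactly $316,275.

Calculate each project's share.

Combined clients served = 4,099.
Unconstrained shares: Redwood Reservoir 33,641.35; West Corridor 64,350.66; Lower Pavilion 3,009.20; Summit Annex 98,609.28; Pioneer Interchange 46,989.87; Central Greenway 69,674.63.
Capped: Redwood Reservoir ($23,000), Pioneer Interchange ($37,500); remaining pool $255,775 reallocated over remaining clients served 3,054.
Remaining shares: West Corridor 69,848.18 → $69,850; Lower Pavilion 3,266.28 → $3,275; Summit Annex 107,033.55 → $107,025; Central Greenway 75,626.99 → $75,625.

Redwood Reservoir: $23,000 | West Corridor: $69,850 | Lower Pavilion: $3,275 | Summit Annex: $107,025 | Pioneer Interchange: $37,500 | Central Greenway: $75,625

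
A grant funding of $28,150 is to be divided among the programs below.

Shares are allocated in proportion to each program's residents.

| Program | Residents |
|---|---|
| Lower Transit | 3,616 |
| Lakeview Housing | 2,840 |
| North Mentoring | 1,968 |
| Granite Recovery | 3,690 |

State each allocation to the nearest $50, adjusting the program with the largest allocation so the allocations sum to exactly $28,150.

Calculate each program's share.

Lower Transit: $8,400 · Lakeview Housing: $6,600 · North Mentoring: $4,550 · Granite Recovery: $8,600

Combined residents = 12,114.
Unrounded shares: Lower Transit 3,616/12,114 × $28,150 = 8,402.71; Lakeview Housing 2,840/12,114 × $28,150 = 6,599.47; North Mentoring 1,968/12,114 × $28,150 = 4,573.16; Granite Recovery 3,690/12,114 × $28,150 = 8,574.67.
At nearest $50: Lower Transit $8,400; Lakeview Housing $6,600; North Mentoring $4,550; Granite Recovery $8,550. Sum = $28,100.
Difference $28,150 − $28,100 = +$50 applied to largest allocation (Granite Recovery): Granite Recovery becomes $8,600.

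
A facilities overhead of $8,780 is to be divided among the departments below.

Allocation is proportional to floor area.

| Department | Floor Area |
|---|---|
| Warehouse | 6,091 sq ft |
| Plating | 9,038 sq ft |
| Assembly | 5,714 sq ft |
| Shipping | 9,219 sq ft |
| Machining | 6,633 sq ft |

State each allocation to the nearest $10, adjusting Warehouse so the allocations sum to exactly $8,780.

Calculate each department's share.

Warehouse: $1,450; Plating: $2,160; Assembly: $1,370; Shipping: $2,210; Machining: $1,590

Total floor area = 36,695.
Unrounded shares: Warehouse 6,091/36,695 × $8,780 = 1,457.39; Plating 9,038/36,695 × $8,780 = 2,162.52; Assembly 5,714/36,695 × $8,780 = 1,367.19; Shipping 9,219/36,695 × $8,780 = 2,205.83; Machining 6,633/36,695 × $8,780 = 1,587.08.
At nearest $10: Warehouse $1,460; Plating $2,160; Assembly $1,370; Shipping $2,210; Machining $1,590. Sum = $8,790.
Difference $8,780 − $8,790 = −$10 applied to Warehouse: Warehouse becomes $1,450.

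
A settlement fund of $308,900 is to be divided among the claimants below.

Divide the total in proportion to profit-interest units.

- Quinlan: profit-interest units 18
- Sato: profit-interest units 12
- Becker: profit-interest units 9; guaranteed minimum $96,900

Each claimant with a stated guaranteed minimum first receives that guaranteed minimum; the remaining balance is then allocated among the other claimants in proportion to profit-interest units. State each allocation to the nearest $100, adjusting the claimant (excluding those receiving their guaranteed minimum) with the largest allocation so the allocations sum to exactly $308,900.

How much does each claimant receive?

Minimums first: Becker $96,900. Remaining pool $212,000.
Remaining pool split over remaining profit-interest units 30: Quinlan 127,200.00 → $127,200; Sato 84,800.00 → $84,800.

Quinlan: $127,200; Sato: $84,800; Becker: $96,900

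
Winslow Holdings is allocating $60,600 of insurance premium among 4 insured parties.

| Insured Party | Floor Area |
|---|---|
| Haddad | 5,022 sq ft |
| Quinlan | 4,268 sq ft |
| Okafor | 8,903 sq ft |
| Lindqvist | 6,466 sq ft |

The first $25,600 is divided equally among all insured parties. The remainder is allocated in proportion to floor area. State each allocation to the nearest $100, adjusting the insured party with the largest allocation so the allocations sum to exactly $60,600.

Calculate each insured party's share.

$25,600 shared equally gives $6,400 per insured party.
Remainder $35,000 by floor area (total 24,659): Haddad 7,128.03 → $7,100; Quinlan 6,057.83 → $6,100; Okafor 12,636.56 → $12,600; Lindqvist 9,177.58 → $9,200.
Totals: Haddad $6,400 + $7,100 = $13,500; Quinlan $6,400 + $6,100 = $12,500; Okafor $6,400 + $12,600 = $19,000; Lindqvist $6,400 + $9,200 = $15,600.

Haddad: $13,500 | Quinlan: $12,500 | Okafor: $19,000 | Lindqvist: $15,600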